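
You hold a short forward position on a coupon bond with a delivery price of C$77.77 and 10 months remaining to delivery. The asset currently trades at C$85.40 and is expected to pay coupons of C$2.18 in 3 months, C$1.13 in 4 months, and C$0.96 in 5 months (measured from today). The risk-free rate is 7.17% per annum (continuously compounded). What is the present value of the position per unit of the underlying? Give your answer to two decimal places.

-C$7.96

PV(remaining coupons) I = 2.18·e^(−0.0717·3/12) + 1.13·e^(−0.0717·4/12) + 0.96·e^(−0.0717·5/12) = 4.1763
Current forward F = (S − I)·e^(rT) = (85.40 − 4.1763)·e^(0.0717·10/12) = 81.2237 × 1.061571 = 86.2247
Value (long) = (F − K)·e^(−rT) = (86.2247 − 77.77) × 0.942000 = 7.9643
Short position value = −(long value) = -C$7.96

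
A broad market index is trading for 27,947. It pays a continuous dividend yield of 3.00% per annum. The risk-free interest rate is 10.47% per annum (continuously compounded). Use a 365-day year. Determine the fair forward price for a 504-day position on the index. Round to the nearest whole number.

30,984

F = S·e^((r − q)T) = 27947 · e^((0.1047 − 0.0300) × 504/365)
= 27947 · e^0.103147 = 27947 × 1.108654
F = 30,984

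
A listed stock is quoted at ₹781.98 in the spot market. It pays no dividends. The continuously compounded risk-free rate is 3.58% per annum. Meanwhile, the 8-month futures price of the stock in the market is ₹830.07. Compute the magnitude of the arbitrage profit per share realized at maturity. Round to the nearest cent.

Fair futures: F* = S·e^(carry·T), with carry = r = 0.0358
F* = 781.98 · e^(0.0358 × 8/12) = 781.98 · e^0.023867 = 781.98 × 1.024154 = ₹800.8679
Market ₹830.07 > fair ₹800.8679: forward overpriced → cash-and-carry (buy spot, short the forward).
At maturity, profit = |F_mkt − F*| = |830.07 − 800.8679| = ₹29.20 per share

₹29.20 per share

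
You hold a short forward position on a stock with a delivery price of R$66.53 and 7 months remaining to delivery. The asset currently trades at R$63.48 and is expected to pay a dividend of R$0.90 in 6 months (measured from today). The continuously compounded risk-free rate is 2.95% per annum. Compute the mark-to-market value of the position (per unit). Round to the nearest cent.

R$2.80

PV(remaining dividends) I = 0.90·e^(−0.0295·6/12) = 0.8868
Current forward F = (S − I)·e^(rT) = (63.48 − 0.8868)·e^(0.0295·7/12) = 62.5932 × 1.017357 = 63.6796
Value (long) = (F − K)·e^(−rT) = (63.6796 − 66.53) × 0.982939 = -2.8018
Short position value = −(long value) = R$2.80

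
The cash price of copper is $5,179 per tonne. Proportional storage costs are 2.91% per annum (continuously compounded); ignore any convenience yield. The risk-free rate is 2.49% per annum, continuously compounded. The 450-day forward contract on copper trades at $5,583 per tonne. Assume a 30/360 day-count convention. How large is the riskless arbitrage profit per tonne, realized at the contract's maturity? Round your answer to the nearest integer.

Fair forward: F* = S·e^(carry·T), with carry = (r + u) = 0.0249 + 0.0291 = 0.0540
F* = 5179 · e^(0.0540 × 450/360) = 5179 · e^0.067500 = 5179 × 1.069830 = $5540.6496
Market $5583 > fair $5540.6496: forward overpriced → cash-and-carry (buy spot, short the forward).
At maturity, profit = |F_mkt − F*| = |5583 − 5540.6496| = $42 per tonne

$42 per tonne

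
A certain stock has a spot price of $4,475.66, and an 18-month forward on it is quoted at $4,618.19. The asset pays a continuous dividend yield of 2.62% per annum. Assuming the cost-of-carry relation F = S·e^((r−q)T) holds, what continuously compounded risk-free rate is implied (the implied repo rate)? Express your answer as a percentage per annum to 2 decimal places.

From F = S·e^((r−q)T): (r − q) = ln(F/S)/T
ln(4618.19/4475.66) = ln(1.031846) = 0.031349
(r − q) = 0.031349 / (18/12) = 0.020899
r = ln(F/S)/T + q = 0.020899 + 0.0262 = 0.047099
r = 4.71%

4.71%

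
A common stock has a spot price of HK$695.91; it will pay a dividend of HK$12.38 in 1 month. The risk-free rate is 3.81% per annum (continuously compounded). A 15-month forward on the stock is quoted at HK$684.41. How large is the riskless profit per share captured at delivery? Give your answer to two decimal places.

PV(dividends) I = 12.38·e^(−0.0381·1/12) = 12.3408
Fair forward F* = (S − I)·e^(rT) = (695.91 − 12.3408)·e^0.047625 = 683.5692 × 1.048777 = 716.9117
Market HK$684.41 < fair 716.9117: forward underpriced → reverse cash-and-carry (short the stock, invest proceeds at r, pay the dividends, go long the forward).
Profit at T = |F_mkt − F*| = |684.41 − 716.9117| = HK$32.50 per share

HK$32.50 per share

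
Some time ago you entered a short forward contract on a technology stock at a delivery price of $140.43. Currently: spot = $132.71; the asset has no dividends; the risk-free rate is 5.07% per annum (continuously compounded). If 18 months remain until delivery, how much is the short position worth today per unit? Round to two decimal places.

Current fair forward for the remaining 18 months: F = S·e^(r·T), r = 0.0507
F = 132.71 · e^(0.0507 × 18/12) = 132.71 × 1.079017 = 143.1963
Value of long forward = (F − K)·e^(−rT) = (143.1963 − 140.43) · e^(−0.0507·18/12)
= 2.7663 × 0.926770 = 2.56
Short position value = −(long value) = -$2.56

-$2.56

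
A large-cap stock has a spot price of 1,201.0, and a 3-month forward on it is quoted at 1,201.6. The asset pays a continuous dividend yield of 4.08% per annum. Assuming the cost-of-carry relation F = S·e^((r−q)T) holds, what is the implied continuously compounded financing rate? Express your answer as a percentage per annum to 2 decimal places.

From F = S·e^((r−q)T): (r − q) = ln(F/S)/T
ln(1201.6/1201.0) = ln(1.000500) = 0.000500
(r − q) = 0.000500 / (3/12) = 0.002000
r = ln(F/S)/T + q = 0.002000 + 0.0408 = 0.042800
r = 4.28%

4.28%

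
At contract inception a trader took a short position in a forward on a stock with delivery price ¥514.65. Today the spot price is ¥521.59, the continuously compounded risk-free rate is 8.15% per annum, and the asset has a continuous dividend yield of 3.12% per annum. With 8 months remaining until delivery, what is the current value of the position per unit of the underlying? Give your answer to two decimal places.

-¥23.42

Current fair forward for the remaining 8 months: F = S·e^((r − q)·T), (r − q) = 0.0815 − 0.0312 = 0.0503
F = 521.59 · e^(0.0503 × 8/12) = 521.59 × 1.034102 = 539.3773
Value of long forward = (F − K)·e^(−rT) = (539.3773 − 514.65) · e^(−0.0815·8/12)
= 24.7273 × 0.947116 = 23.42
Short position value = −(long value) = -¥23.42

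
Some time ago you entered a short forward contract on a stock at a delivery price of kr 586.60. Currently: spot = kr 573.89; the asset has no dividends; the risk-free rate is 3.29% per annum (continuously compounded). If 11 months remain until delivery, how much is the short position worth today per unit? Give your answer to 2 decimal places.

-kr 4.72

Current fair forward for the remaining 11 months: F = S·e^(r·T), r = 0.0329
F = 573.89 · e^(0.0329 × 11/12) = 573.89 × 1.030618 = 591.4614
Value of long forward = (F − K)·e^(−rT) = (591.4614 − 586.60) · e^(−0.0329·11/12)
= 4.8614 × 0.970292 = 4.72
Short position value = −(long value) = -kr 4.72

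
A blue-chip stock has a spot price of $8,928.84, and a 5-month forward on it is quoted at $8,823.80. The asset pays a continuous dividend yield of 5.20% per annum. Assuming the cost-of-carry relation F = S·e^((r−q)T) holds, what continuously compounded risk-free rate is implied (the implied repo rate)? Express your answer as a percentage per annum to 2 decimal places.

2.36%

From F = S·e^((r−q)T): (r − q) = ln(F/S)/T
ln(8823.80/8928.84) = ln(0.988236) = -0.011834
(r − q) = -0.011834 / (5/12) = -0.028402
r = ln(F/S)/T + q = -0.028402 + 0.0520 = 0.023598
r = 2.36%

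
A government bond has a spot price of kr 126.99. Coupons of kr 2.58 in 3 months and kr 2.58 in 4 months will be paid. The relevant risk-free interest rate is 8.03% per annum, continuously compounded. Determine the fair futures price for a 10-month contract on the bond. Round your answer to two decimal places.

PV(coupons) I = 2.58·e^(−0.0803·3/12) + 2.58·e^(−0.0803·4/12)
I = 2.5287 + 2.5119 = 5.0406
F = (S − I)·e^(rT) = (126.99 − 5.0406) · e^(0.0803·10/12)
= 121.9494 · e^0.066917 = 121.9494 × 1.069207 = kr 130.39

kr 130.39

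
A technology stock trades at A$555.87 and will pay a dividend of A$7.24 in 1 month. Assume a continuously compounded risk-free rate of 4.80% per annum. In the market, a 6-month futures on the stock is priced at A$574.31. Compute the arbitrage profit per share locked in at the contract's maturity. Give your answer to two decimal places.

PV(dividends) I = 7.24·e^(−0.0480·1/12) = 7.2111
Fair futures F* = (S − I)·e^(rT) = (555.87 − 7.2111)·e^0.024000 = 548.6589 × 1.024290 = 561.9858
Market A$574.31 > fair 561.9858: forward overpriced → cash-and-carry (borrow at r, buy the stock and collect the dividends, short the forward).
Profit at T = |F_mkt − F*| = |574.31 − 561.9858| = A$12.32 per share

A$12.32 per share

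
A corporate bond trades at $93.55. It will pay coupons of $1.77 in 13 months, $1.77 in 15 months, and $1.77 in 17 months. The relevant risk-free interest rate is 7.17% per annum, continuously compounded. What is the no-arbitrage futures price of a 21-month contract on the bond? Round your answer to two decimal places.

PV(coupons) I = 1.77·e^(−0.0717·13/12) + 1.77·e^(−0.0717·15/12) + 1.77·e^(−0.0717·17/12)
I = 1.6377 + 1.6183 + 1.5990 = 4.8550
F = (S − I)·e^(rT) = (93.55 − 4.8550) · e^(0.0717·21/12)
= 88.6950 · e^0.125475 = 88.6950 × 1.133687 = $100.55

$100.55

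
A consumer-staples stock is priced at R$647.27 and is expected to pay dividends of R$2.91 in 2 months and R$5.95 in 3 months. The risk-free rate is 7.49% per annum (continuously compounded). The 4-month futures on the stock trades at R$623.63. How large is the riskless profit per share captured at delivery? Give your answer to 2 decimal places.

PV(dividends) I = 2.91·e^(−0.0749·2/12) + 5.95·e^(−0.0749·3/12) = 8.7135
Fair futures F* = (S − I)·e^(rT) = (647.27 − 8.7135)·e^0.024967 = 638.5565 × 1.025281 = 654.6998
Market R$623.63 < fair 654.6998: forward underpriced → reverse cash-and-carry (short the stock, invest proceeds at r, pay the dividends, go long the forward).
Profit at T = |F_mkt − F*| = |623.63 − 654.6998| = R$31.07 per share

R$31.07 per share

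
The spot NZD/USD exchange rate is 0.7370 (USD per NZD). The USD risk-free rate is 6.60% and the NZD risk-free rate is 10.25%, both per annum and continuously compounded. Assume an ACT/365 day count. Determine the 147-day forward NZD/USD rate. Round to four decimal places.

F = S·e^((r_USD − r_NZD)T) = 0.7370 · e^((0.0660 − 0.1025) × 147/365)
= 0.7370 · e^-0.014700 = 0.7370 × 0.985408
F = 0.7262 USD per NZD

0.7262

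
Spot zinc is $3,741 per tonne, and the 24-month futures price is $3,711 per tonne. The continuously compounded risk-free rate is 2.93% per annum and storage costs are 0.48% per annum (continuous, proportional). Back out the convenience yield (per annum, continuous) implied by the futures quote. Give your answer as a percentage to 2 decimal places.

F = S·e^((r+u−y)T) ⇒ (r+u−y) = ln(F/S)/T
ln(3711/3741) = -0.008052; /T ⇒ -0.004026
y = r + u − ln(F/S)/T = 0.0293 + 0.0048 + 0.004026 = 0.038126
y = 3.81%

3.81%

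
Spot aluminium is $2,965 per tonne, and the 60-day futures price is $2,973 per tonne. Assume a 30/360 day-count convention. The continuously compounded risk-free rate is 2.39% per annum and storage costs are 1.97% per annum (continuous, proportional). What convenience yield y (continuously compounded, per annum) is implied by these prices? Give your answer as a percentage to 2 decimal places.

F = S·e^((r+u−y)T) ⇒ (r+u−y) = ln(F/S)/T
ln(2973/2965) = 0.002695; /T ⇒ 0.016170
y = r + u − ln(F/S)/T = 0.0239 + 0.0197 − 0.016170 = 0.027430
y = 2.74%

2.74%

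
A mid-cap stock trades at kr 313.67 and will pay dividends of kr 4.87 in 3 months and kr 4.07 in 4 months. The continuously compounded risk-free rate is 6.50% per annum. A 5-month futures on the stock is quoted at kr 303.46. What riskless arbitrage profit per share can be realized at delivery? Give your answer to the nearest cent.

kr 9.81 per share

PV(dividends) I = 4.87·e^(−0.0650·3/12) + 4.07·e^(−0.0650·4/12) = 8.7743
Fair futures F* = (S − I)·e^(rT) = (313.67 − 8.7743)·e^0.027083 = 304.8957 × 1.027453 = 313.2660
Market kr 303.46 < fair 313.2660: forward underpriced → reverse cash-and-carry (short the stock, invest proceeds at r, pay the dividends, go long the forward).
Profit at T = |F_mkt − F*| = |303.46 − 313.2660| = kr 9.81 per share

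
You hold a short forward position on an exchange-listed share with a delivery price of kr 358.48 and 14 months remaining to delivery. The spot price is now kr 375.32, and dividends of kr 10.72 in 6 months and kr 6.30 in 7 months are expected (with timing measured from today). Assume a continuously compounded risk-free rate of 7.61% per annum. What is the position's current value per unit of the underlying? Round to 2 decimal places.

PV(remaining dividends) I = 10.72·e^(−0.0761·6/12) + 6.30·e^(−0.0761·7/12) = 16.3462
Current forward F = (S − I)·e^(rT) = (375.32 − 16.3462)·e^(0.0761·14/12) = 358.9738 × 1.092844 = 392.3024
Value (long) = (F − K)·e^(−rT) = (392.3024 − 358.48) × 0.915044 = 30.9490
Short position value = −(long value) = -kr 30.95

-kr 30.95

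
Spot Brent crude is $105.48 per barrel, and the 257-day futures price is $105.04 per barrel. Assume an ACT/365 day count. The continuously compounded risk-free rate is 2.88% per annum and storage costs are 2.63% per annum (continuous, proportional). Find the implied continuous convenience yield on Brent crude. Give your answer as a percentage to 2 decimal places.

F = S·e^((r+u−y)T) ⇒ (r+u−y) = ln(F/S)/T
ln(105.04/105.48) = -0.004180; /T ⇒ -0.005937
y = r + u − ln(F/S)/T = 0.0288 + 0.0263 + 0.005937 = 0.061037
y = 6.10%

6.10%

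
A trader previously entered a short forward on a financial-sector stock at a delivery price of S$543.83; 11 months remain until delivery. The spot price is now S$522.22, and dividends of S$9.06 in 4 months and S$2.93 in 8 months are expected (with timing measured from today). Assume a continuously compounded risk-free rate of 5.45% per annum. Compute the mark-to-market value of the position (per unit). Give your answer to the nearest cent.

S$6.83

PV(remaining dividends) I = 9.06·e^(−0.0545·4/12) + 2.93·e^(−0.0545·8/12) = 11.7224
Current forward F = (S − I)·e^(rT) = (522.22 − 11.7224)·e^(0.0545·11/12) = 510.4976 × 1.051227 = 536.6489
Value (long) = (F − K)·e^(−rT) = (536.6489 − 543.83) × 0.951269 = -6.8312
Short position value = −(long value) = S$6.83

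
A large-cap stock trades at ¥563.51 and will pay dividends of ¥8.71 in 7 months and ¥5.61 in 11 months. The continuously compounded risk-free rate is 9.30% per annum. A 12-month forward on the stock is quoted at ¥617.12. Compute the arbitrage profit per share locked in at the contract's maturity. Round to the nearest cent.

PV(dividends) I = 8.71·e^(−0.0930·7/12) + 5.61·e^(−0.0930·11/12) = 13.4016
Fair forward F* = (S − I)·e^(rT) = (563.51 − 13.4016)·e^0.093000 = 550.1084 × 1.097462 = 603.7231
Market ¥617.12 > fair 603.7231: forward overpriced → cash-and-carry (borrow at r, buy the stock and collect the dividends, short the forward).
Profit at T = |F_mkt − F*| = |617.12 − 603.7231| = ¥13.40 per share

¥13.40 per share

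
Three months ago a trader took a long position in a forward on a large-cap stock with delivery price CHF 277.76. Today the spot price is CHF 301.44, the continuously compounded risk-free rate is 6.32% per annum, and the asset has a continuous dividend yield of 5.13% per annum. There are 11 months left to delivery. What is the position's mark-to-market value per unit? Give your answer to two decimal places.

Current fair forward for the remaining 11 months: F = S·e^((r − q)·T), (r − q) = 0.0632 − 0.0513 = 0.0119
F = 301.44 · e^(0.0119 × 11/12) = 301.44 × 1.010968 = 304.7462
Value of long forward = (F − K)·e^(−rT) = (304.7462 − 277.76) · e^(−0.0632·11/12)
= 26.9862 × 0.943713 = 25.47

CHF 25.47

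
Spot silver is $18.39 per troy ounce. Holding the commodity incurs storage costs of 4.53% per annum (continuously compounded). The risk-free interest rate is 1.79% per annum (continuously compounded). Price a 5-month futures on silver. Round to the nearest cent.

$18.88 per troy ounce

Net carry = r + u − y = 0.0179 + 0.0453 − 0.0000 = 0.0632
F = S·e^((r+u−y)T) = 18.39 · e^(0.0632 × 5/12) = 18.39 · e^0.026333
= 18.39 × 1.026683 = $18.88 per troy ounce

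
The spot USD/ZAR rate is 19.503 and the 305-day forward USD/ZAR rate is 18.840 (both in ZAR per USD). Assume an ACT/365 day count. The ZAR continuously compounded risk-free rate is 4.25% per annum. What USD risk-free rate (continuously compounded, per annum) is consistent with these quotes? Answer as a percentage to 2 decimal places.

8.39%

F = S·e^((r_ZAR − r_USD)T) ⇒ r_USD = r_ZAR − ln(F/S)/T
ln(18.840/19.503) = -0.034586; /(305/365) = -0.041390
r_USD = 0.0425 + 0.041390 = 0.083890
r_USD = 8.39%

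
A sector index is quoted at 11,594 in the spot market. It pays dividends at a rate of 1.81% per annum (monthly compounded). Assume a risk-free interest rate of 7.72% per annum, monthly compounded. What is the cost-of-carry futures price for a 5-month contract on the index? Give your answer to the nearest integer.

11,882

F = S · (1+r/12)^(12T) / (1+q/12)^(12T)
= 11594 × 1.032583 / 1.007564 = 11594 × 1.024831
F = 11,882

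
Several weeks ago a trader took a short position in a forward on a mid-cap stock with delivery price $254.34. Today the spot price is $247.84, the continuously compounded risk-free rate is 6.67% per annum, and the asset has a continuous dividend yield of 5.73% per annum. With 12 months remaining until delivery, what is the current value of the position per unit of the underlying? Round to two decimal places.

Current fair forward for the remaining 12 months: F = S·e^((r − q)·T), (r − q) = 0.0667 − 0.0573 = 0.0094
F = 247.84 · e^(0.0094 × 12/12) = 247.84 × 1.009444 = 250.1806
Value of long forward = (F − K)·e^(−rT) = (250.1806 − 254.34) · e^(−0.0667·12/12)
= -4.1594 × 0.935476 = -3.89
Short position value = −(long value) = $3.89

$3.89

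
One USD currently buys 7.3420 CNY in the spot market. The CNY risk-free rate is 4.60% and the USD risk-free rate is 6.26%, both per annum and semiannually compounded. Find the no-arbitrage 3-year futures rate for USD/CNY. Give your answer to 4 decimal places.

By covered interest parity, F = S · (1+r_CNY/2)^(2T) / (1+r_USD/2)^(2T)
= 7.3420 × 1.146183 / 1.203123 = 7.3420 × 0.952673
F = 6.9945 CNY per USD

6.9945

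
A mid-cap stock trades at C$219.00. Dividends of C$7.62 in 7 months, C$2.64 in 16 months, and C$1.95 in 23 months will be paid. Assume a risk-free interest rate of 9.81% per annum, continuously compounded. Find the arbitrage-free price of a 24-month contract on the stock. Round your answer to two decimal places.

C$252.93

PV(dividends) I = 7.62·e^(−0.0981·7/12) + 2.64·e^(−0.0981·16/12) + 1.95·e^(−0.0981·23/12)
I = 7.1962 + 2.3163 + 1.6158 = 11.1283
F = (S − I)·e^(rT) = (219.00 − 11.1283) · e^(0.0981·24/12)
= 207.8717 · e^0.196200 = 207.8717 × 1.216770 = C$252.93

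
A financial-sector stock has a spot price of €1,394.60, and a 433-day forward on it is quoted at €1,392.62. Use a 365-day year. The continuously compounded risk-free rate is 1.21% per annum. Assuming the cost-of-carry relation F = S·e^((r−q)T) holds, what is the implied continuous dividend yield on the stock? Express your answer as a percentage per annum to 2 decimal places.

1.33%

From F = S·e^((r−q)T): (r − q) = ln(F/S)/T
ln(1392.62/1394.60) = ln(0.998580) = -0.001421
(r − q) = -0.001421 / (433/365) = -0.001198
q = r − ln(F/S)/T = 0.0121 + 0.001198 = 0.013298
q = 1.33%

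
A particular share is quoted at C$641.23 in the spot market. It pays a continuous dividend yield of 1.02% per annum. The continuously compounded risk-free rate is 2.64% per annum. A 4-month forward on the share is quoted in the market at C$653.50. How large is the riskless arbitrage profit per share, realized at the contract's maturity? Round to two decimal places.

Fair forward: F* = S·e^(carry·T), with carry = (r − q) = 0.0264 − 0.0102 = 0.0162
F* = 641.23 · e^(0.0162 × 4/12) = 641.23 · e^0.005400 = 641.23 × 1.005415 = C$644.7023
Market C$653.50 > fair C$644.7023: forward overpriced → cash-and-carry (buy spot, short the forward).
At maturity, profit = |F_mkt − F*| = |653.50 − 644.7023| = C$8.80 per share

C$8.80 per share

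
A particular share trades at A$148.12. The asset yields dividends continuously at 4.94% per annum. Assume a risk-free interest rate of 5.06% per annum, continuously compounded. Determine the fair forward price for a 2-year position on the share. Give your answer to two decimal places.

A$148.48

F = S·e^((r − q)T) = 148.12 · e^((0.0506 − 0.0494) × 2)
= 148.12 · e^0.002400 = 148.12 × 1.002403
F = A$148.48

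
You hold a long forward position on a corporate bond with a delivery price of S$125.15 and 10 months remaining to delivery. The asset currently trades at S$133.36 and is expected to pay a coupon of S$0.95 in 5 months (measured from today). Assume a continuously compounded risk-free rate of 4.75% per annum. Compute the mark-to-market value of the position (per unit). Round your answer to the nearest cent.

PV(remaining coupons) I = 0.95·e^(−0.0475·5/12) = 0.9314
Current forward F = (S − I)·e^(rT) = (133.36 − 0.9314)·e^(0.0475·10/12) = 132.4286 × 1.040377 = 137.7757
Value (long) = (F − K)·e^(−rT) = (137.7757 − 125.15) × 0.961190 = 12.1357
Value = S$12.14

S$12.14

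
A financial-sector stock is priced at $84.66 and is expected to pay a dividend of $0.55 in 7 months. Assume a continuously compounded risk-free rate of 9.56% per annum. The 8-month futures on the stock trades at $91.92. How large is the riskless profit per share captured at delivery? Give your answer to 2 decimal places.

PV(dividends) I = 0.55·e^(−0.0956·7/12) = 0.5202
Fair futures F* = (S − I)·e^(rT) = (84.66 − 0.5202)·e^0.063733 = 84.1398 × 1.065808 = 89.6769
Market $91.92 > fair 89.6769: forward overpriced → cash-and-carry (borrow at r, buy the stock and collect the dividends, short the forward).
Profit at T = |F_mkt − F*| = |91.92 − 89.6769| = $2.24 per share

$2.24 per share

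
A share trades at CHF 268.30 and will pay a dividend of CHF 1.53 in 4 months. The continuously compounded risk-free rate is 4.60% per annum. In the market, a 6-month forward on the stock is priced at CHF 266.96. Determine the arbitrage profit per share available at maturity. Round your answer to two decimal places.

PV(dividends) I = 1.53·e^(−0.0460·4/12) = 1.5067
Fair forward F* = (S − I)·e^(rT) = (268.30 − 1.5067)·e^0.023000 = 266.7933 × 1.023267 = 273.0008
Market CHF 266.96 < fair 273.0008: forward underpriced → reverse cash-and-carry (short the stock, invest proceeds at r, pay the dividends, go long the forward).
Profit at T = |F_mkt − F*| = |266.96 − 273.0008| = CHF 6.04 per share

CHF 6.04 per share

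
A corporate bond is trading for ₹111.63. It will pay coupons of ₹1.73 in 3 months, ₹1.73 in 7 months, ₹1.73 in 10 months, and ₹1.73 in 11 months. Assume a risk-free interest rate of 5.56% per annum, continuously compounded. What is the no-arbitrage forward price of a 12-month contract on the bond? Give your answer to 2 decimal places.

PV(coupons) I = 1.73·e^(−0.0556·3/12) + 1.73·e^(−0.0556·7/12) + 1.73·e^(−0.0556·10/12) + 1.73·e^(−0.0556·11/12)
I = 1.7061 + 1.6748 + 1.6517 + 1.6440 = 6.6766
F = (S − I)·e^(rT) = (111.63 − 6.6766) · e^(0.0556·12/12)
= 104.9534 · e^0.055600 = 104.9534 × 1.057175 = ₹110.95

₹110.95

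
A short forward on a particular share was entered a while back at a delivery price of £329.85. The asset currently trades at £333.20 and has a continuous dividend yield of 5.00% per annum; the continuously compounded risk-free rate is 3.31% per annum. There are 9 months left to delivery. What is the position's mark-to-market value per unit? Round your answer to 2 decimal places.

£0.83

Current fair forward for the remaining 9 months: F = S·e^((r − q)·T), (r − q) = 0.0331 − 0.0500 = -0.0169
F = 333.20 · e^(-0.0169 × 9/12) = 333.20 × 0.987405 = 329.0033
Value of long forward = (F − K)·e^(−rT) = (329.0033 − 329.85) · e^(−0.0331·9/12)
= -0.8467 × 0.975481 = -0.83
Short position value = −(long value) = £0.83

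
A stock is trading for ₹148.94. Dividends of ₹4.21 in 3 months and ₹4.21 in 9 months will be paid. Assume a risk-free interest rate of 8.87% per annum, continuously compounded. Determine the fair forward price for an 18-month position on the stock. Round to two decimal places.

₹160.93

PV(dividends) I = 4.21·e^(−0.0887·3/12) + 4.21·e^(−0.0887·9/12)
I = 4.1177 + 3.9390 = 8.0567
F = (S − I)·e^(rT) = (148.94 − 8.0567) · e^(0.0887·18/12)
= 140.8833 · e^0.133050 = 140.8833 × 1.142307 = ₹160.93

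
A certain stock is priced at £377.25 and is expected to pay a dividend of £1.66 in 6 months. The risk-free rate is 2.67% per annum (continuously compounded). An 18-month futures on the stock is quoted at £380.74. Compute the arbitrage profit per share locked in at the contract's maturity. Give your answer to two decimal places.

PV(dividends) I = 1.66·e^(−0.0267·6/12) = 1.6380
Fair futures F* = (S − I)·e^(rT) = (377.25 − 1.6380)·e^0.040050 = 375.6120 × 1.040863 = 390.9606
Market £380.74 < fair 390.9606: forward underpriced → reverse cash-and-carry (short the stock, invest proceeds at r, pay the dividends, go long the forward).
Profit at T = |F_mkt − F*| = |380.74 − 390.9606| = £10.22 per share

£10.22 per share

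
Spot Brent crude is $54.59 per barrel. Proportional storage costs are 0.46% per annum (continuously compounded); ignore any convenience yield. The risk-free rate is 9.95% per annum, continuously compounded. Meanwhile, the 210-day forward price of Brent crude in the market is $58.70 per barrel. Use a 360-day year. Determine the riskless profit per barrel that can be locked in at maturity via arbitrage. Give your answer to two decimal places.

$0.69 per barrel

Fair forward: F* = S·e^(carry·T), with carry = (r + u) = 0.0995 + 0.0046 = 0.1041
F* = 54.59 · e^(0.1041 × 210/360) = 54.59 · e^0.060725 = 54.59 × 1.062607 = $58.0077
Market $58.70 > fair $58.0077: forward overpriced → cash-and-carry (buy spot, short the forward).
At maturity, profit = |F_mkt − F*| = |58.70 − 58.0077| = $0.69 per barrel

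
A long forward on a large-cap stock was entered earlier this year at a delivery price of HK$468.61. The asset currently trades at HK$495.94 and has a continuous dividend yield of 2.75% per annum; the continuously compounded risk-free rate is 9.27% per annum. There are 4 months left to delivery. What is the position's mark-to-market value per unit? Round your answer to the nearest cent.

Current fair forward for the remaining 4 months: F = S·e^((r − q)·T), (r − q) = 0.0927 − 0.0275 = 0.0652
F = 495.94 · e^(0.0652 × 4/12) = 495.94 × 1.021971 = 506.8363
Value of long forward = (F − K)·e^(−rT) = (506.8363 − 468.61) · e^(−0.0927·4/12)
= 38.2263 × 0.969573 = 37.06

HK$37.06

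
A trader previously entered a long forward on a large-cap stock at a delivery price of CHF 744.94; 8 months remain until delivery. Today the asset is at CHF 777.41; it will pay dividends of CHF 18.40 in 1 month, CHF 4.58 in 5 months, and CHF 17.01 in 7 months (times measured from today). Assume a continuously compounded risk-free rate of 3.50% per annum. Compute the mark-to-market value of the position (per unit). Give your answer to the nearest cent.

PV(remaining dividends) I = 18.40·e^(−0.0350·1/12) + 4.58·e^(−0.0350·5/12) + 17.01·e^(−0.0350·7/12) = 39.5263
Current forward F = (S − I)·e^(rT) = (777.41 − 39.5263)·e^(0.0350·8/12) = 737.8837 × 1.023608 = 755.3037
Value (long) = (F − K)·e^(−rT) = (755.3037 − 744.94) × 0.976937 = 10.1247
Value = CHF 10.12

CHF 10.12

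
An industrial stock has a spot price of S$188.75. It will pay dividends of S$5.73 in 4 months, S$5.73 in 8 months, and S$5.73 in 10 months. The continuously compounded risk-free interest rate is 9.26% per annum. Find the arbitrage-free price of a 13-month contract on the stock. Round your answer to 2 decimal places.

PV(dividends) I = 5.73·e^(−0.0926·4/12) + 5.73·e^(−0.0926·8/12) + 5.73·e^(−0.0926·10/12)
I = 5.5558 + 5.3870 + 5.3045 = 16.2473
F = (S − I)·e^(rT) = (188.75 − 16.2473) · e^(0.0926·13/12)
= 172.5027 · e^0.100317 = 172.5027 × 1.105521 = S$190.71

S$190.71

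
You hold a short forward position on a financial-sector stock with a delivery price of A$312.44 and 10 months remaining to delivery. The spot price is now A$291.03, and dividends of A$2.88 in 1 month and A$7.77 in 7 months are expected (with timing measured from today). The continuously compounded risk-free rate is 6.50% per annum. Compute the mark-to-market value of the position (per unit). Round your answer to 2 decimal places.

PV(remaining dividends) I = 2.88·e^(−0.0650·1/12) + 7.77·e^(−0.0650·7/12) = 10.3453
Current forward F = (S − I)·e^(rT) = (291.03 − 10.3453)·e^(0.0650·10/12) = 280.6847 × 1.055661 = 296.3079
Value (long) = (F − K)·e^(−rT) = (296.3079 − 312.44) × 0.947274 = -15.2815
Short position value = −(long value) = A$15.28

A$15.28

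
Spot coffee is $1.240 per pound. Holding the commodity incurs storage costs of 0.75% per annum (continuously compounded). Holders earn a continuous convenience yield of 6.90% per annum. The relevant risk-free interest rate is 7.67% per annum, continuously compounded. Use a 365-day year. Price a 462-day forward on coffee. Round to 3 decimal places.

Net carry = r + u − y = 0.0767 + 0.0075 − 0.0690 = 0.0152
F = S·e^((r+u−y)T) = 1.240 · e^(0.0152 × 462/365) = 1.240 · e^0.019239
= 1.240 × 1.019425 = $1.264 per pound

$1.264 per pound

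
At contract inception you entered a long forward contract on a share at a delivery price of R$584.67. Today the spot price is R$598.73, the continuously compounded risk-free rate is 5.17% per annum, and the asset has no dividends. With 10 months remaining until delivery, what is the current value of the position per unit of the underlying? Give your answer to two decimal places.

Current fair forward for the remaining 10 months: F = S·e^(r·T), r = 0.0517
F = 598.73 · e^(0.0517 × 10/12) = 598.73 × 1.044025 = 625.0891
Value of long forward = (F − K)·e^(−rT) = (625.0891 − 584.67) · e^(−0.0517·10/12)
= 40.4191 × 0.957832 = 38.71

R$38.71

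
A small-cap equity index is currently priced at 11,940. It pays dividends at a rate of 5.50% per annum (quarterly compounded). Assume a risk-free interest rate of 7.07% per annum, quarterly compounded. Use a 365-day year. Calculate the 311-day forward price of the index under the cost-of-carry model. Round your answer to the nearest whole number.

12,098

F = S · (1+r/4)^(4T) / (1+q/4)^(4T)
= 11940 × 1.061533 / 1.047644 = 11940 × 1.013257
F = 12,098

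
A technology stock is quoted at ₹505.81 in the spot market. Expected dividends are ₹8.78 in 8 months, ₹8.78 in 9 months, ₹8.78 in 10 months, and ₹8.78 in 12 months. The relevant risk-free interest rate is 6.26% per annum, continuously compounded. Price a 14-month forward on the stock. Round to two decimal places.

PV(dividends) I = 8.78·e^(−0.0626·8/12) + 8.78·e^(−0.0626·9/12) + 8.78·e^(−0.0626·10/12) + 8.78·e^(−0.0626·12/12)
I = 8.4211 + 8.3773 + 8.3337 + 8.2472 = 33.3793
F = (S − I)·e^(rT) = (505.81 − 33.3793) · e^(0.0626·14/12)
= 472.4307 · e^0.073033 = 472.4307 × 1.075766 = ₹508.22

₹508.22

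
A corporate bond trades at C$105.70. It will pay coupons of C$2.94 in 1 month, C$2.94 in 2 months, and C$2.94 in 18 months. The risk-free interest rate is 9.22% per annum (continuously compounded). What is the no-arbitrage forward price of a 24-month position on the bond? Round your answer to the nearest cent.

PV(coupons) I = 2.94·e^(−0.0922·1/12) + 2.94·e^(−0.0922·2/12) + 2.94·e^(−0.0922·18/12)
I = 2.9175 + 2.8952 + 2.5603 = 8.3730
F = (S − I)·e^(rT) = (105.70 − 8.3730) · e^(0.0922·24/12)
= 97.3270 · e^0.184400 = 97.3270 × 1.202497 = C$117.04

C$117.04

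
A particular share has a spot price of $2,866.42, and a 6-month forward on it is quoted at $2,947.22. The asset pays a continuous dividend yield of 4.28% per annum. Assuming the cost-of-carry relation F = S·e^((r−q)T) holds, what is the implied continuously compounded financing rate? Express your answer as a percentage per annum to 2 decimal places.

From F = S·e^((r−q)T): (r − q) = ln(F/S)/T
ln(2947.22/2866.42) = ln(1.028188) = 0.027798
(r − q) = 0.027798 / (6/12) = 0.055596
r = ln(F/S)/T + q = 0.055596 + 0.0428 = 0.098396
r = 9.84%

9.84%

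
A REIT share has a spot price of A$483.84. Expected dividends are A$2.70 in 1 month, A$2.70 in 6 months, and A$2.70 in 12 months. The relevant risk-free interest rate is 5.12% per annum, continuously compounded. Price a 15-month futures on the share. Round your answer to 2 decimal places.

PV(dividends) I = 2.70·e^(−0.0512·1/12) + 2.70·e^(−0.0512·6/12) + 2.70·e^(−0.0512·12/12)
I = 2.6885 + 2.6318 + 2.5652 = 7.8855
F = (S − I)·e^(rT) = (483.84 − 7.8855) · e^(0.0512·15/12)
= 475.9545 · e^0.064000 = 475.9545 × 1.066092 = A$507.41

A$507.41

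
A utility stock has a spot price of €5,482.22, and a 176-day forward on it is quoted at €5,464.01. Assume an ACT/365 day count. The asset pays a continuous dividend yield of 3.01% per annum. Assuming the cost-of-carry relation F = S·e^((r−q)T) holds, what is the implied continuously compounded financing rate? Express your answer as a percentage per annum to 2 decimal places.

2.32%

From F = S·e^((r−q)T): (r − q) = ln(F/S)/T
ln(5464.01/5482.22) = ln(0.996678) = -0.003328
(r − q) = -0.003328 / (176/365) = -0.006902
r = ln(F/S)/T + q = -0.006902 + 0.0301 = 0.023198
r = 2.32%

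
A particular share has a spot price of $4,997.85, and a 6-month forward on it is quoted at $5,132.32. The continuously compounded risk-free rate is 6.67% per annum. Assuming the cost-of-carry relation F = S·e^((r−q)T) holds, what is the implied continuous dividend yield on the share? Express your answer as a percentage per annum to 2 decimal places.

From F = S·e^((r−q)T): (r − q) = ln(F/S)/T
ln(5132.32/4997.85) = ln(1.026906) = 0.026550
(r − q) = 0.026550 / (6/12) = 0.053100
q = r − ln(F/S)/T = 0.0667 − 0.053100 = 0.013600
q = 1.36%

1.36%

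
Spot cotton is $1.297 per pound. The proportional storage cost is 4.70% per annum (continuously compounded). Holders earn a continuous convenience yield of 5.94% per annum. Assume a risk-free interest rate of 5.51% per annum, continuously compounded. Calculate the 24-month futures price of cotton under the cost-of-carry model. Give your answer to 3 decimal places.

Net carry = r + u − y = 0.0551 + 0.0470 − 0.0594 = 0.0427
F = S·e^((r+u−y)T) = 1.297 · e^(0.0427 × 24/12) = 1.297 · e^0.085400
= 1.297 × 1.089153 = $1.413 per pound

$1.413 per pound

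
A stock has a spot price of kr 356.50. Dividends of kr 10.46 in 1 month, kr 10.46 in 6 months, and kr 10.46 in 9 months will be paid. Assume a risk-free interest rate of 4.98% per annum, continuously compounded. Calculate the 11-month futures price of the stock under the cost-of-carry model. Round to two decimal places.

PV(dividends) I = 10.46·e^(−0.0498·1/12) + 10.46·e^(−0.0498·6/12) + 10.46·e^(−0.0498·9/12)
I = 10.4167 + 10.2028 + 10.0765 = 30.6960
F = (S − I)·e^(rT) = (356.50 − 30.6960) · e^(0.0498·11/12)
= 325.8040 · e^0.045650 = 325.8040 × 1.046708 = kr 341.02

kr 341.02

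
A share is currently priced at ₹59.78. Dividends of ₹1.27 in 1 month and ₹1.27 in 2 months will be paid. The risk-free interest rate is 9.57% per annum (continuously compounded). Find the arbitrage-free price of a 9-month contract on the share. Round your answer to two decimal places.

₹61.53

PV(dividends) I = 1.27·e^(−0.0957·1/12) + 1.27·e^(−0.0957·2/12)
I = 1.2599 + 1.2499 = 2.5098
F = (S − I)·e^(rT) = (59.78 − 2.5098) · e^(0.0957·9/12)
= 57.2702 · e^0.071775 = 57.2702 × 1.074414 = ₹61.53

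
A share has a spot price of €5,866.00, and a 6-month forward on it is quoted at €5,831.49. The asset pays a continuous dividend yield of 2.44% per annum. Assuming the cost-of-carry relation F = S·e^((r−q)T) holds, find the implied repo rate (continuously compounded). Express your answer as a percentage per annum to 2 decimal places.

1.26%

From F = S·e^((r−q)T): (r − q) = ln(F/S)/T
ln(5831.49/5866.00) = ln(0.994117) = -0.005900
(r − q) = -0.005900 / (6/12) = -0.011800
r = ln(F/S)/T + q = -0.011800 + 0.0244 = 0.012600
r = 1.26%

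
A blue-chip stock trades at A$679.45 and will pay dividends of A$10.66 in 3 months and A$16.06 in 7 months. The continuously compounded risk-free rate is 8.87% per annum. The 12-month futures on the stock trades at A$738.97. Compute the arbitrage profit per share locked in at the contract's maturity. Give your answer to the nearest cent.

PV(dividends) I = 10.66·e^(−0.0887·3/12) + 16.06·e^(−0.0887·7/12) = 25.6764
Fair futures F* = (S − I)·e^(rT) = (679.45 − 25.6764)·e^0.088700 = 653.7736 × 1.092753 = 714.4131
Market A$738.97 > fair 714.4131: forward overpriced → cash-and-carry (borrow at r, buy the stock and collect the dividends, short the forward).
Profit at T = |F_mkt − F*| = |738.97 − 714.4131| = A$24.56 per share

A$24.56 per share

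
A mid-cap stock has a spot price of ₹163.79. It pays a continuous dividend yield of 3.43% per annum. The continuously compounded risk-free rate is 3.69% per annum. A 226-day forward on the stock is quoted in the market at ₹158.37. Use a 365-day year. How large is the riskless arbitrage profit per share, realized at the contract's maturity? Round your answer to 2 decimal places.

₹5.68 per share

Fair forward: F* = S·e^(carry·T), with carry = (r − q) = 0.0369 − 0.0343 = 0.0026
F* = 163.79 · e^(0.0026 × 226/365) = 163.79 · e^0.001610 = 163.79 × 1.001611 = ₹164.0539
Market ₹158.37 < fair ₹164.0539: forward underpriced → reverse cash-and-carry (short spot, go long the forward).
At maturity, profit = |F_mkt − F*| = |158.37 − 164.0539| = ₹5.68 per share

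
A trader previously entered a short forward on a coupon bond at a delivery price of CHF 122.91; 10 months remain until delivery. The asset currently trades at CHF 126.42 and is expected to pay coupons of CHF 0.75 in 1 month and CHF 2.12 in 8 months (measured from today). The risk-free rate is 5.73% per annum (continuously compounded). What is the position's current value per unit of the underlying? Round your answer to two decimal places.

-CHF 6.45

PV(remaining coupons) I = 0.75·e^(−0.0573·1/12) + 2.12·e^(−0.0573·8/12) = 2.7870
Current forward F = (S − I)·e^(rT) = (126.42 − 2.7870)·e^(0.0573·10/12) = 123.6330 × 1.048908 = 129.6796
Value (long) = (F − K)·e^(−rT) = (129.6796 − 122.91) × 0.953372 = 6.4539
Short position value = −(long value) = -CHF 6.45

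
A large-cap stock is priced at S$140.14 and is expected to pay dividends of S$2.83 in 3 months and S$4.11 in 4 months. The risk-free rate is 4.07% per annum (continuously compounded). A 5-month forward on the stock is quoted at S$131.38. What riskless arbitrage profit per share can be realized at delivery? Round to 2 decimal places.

PV(dividends) I = 2.83·e^(−0.0407·3/12) + 4.11·e^(−0.0407·4/12) = 6.8560
Fair forward F* = (S − I)·e^(rT) = (140.14 − 6.8560)·e^0.016958 = 133.2840 × 1.017103 = 135.5636
Market S$131.38 < fair 135.5636: forward underpriced → reverse cash-and-carry (short the stock, invest proceeds at r, pay the dividends, go long the forward).
Profit at T = |F_mkt − F*| = |131.38 − 135.5636| = S$4.18 per share

S$4.18 per share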